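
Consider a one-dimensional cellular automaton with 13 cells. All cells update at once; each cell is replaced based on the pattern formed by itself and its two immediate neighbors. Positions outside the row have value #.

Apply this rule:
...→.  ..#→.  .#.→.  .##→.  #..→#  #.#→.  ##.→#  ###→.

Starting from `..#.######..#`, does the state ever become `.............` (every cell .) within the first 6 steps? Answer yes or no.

no

#........##..
##........##.
.##........#.
..##.........
#..##........
##..##.......
step 6 is ##..##......., still not uniform .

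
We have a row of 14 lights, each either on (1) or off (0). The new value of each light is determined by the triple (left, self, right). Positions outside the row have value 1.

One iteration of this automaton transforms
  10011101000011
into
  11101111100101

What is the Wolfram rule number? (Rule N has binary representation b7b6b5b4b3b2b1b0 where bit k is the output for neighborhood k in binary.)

246

position 4: 111 → 1  (bit 7 = 1)
position 0: 110 → 1  (bit 6 = 1)
position 6: 101 → 1  (bit 5 = 1)
position 1: 100 → 1  (bit 4 = 1)
position 3: 011 → 0  (bit 3 = 0)
position 7: 010 → 1  (bit 2 = 1)
position 2: 001 → 1  (bit 1 = 1)
position 9: 000 → 0  (bit 0 = 0)
bits b7..b0 = 11110110 = 246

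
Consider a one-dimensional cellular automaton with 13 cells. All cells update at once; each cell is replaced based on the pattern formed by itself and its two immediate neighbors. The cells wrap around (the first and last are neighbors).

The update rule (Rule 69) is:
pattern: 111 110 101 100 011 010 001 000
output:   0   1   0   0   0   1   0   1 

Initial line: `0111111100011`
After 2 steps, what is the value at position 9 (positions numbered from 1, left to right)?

0000000101001
0111110101001
position 9 holds 0

0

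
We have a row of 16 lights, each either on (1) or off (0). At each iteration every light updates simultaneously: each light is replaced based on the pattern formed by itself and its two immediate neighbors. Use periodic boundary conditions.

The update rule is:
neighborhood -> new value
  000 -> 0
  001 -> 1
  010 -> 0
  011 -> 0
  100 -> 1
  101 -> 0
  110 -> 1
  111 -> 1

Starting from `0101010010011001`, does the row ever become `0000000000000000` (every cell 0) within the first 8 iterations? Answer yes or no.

no

0000001101101110
0000010100100111
1000100011011011
1101010101001001
1100000000110110
0110000001010010
1011000010001101
1001100101010100
iteration 8 is 1001100101010100, still not uniform 0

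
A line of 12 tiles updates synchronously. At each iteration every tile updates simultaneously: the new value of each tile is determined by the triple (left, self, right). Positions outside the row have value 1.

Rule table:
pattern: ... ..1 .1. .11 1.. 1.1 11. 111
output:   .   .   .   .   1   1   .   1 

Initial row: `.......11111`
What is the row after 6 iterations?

iteration 1: 1.......1111
iteration 2: .1.......111
iteration 3: 1.1.......11
iteration 4: .1.1.......1
iteration 5: 1.1.1.......
iteration 6: .1.1.1......

.1.1.1......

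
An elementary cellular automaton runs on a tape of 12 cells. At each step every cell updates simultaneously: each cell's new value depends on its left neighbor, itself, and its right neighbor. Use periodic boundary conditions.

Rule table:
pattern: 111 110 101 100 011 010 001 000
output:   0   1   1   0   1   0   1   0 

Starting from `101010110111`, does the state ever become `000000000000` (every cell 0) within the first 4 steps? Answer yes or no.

no

110101111100
111011000101
001111001011
011001010111
step 4 is 011001010111, still not uniform 0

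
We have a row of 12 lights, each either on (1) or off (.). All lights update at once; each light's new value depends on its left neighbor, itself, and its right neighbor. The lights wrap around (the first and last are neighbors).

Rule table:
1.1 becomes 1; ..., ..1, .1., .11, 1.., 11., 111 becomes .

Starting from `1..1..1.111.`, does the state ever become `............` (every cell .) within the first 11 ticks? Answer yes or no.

yes

.......1...1
............
all cells are . at tick 2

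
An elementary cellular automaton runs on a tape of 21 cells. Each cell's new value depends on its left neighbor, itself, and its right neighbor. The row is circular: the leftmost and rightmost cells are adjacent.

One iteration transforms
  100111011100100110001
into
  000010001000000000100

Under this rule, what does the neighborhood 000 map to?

At position 18 the neighborhood is 000; the next row has 1 there.

1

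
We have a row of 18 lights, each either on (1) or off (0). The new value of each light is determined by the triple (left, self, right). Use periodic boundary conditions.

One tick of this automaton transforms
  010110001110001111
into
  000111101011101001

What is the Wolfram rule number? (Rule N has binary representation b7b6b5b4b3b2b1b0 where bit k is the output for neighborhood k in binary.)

89

position 9: 111 → 0  (bit 7 = 0)
position 4: 110 → 1  (bit 6 = 1)
position 0: 101 → 0  (bit 5 = 0)
position 5: 100 → 1  (bit 4 = 1)
position 3: 011 → 1  (bit 3 = 1)
position 1: 010 → 0  (bit 2 = 0)
position 7: 001 → 0  (bit 1 = 0)
position 6: 000 → 1  (bit 0 = 1)
bits b7..b0 = 01011001 = 89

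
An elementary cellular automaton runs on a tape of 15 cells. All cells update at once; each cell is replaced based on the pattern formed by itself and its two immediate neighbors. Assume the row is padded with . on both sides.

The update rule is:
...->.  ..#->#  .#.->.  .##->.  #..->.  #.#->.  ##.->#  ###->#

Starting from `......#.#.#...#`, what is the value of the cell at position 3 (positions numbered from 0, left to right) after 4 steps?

.

step 1: .....#.......#.
step 2: ....#.......#..
step 3: ...#.......#...
step 4: ..#.......#....
position 3 holds .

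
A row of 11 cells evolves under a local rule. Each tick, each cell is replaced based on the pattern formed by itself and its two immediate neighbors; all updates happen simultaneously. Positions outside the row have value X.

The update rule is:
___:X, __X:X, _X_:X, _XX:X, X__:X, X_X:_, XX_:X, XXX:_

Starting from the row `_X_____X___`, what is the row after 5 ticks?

_XXXXXXXXXX

_XXXXXXXXXX
_X_________
_XXXXXXXXXX  (repeats tick 1; period 2)
tick 5: _XXXXXXXXXX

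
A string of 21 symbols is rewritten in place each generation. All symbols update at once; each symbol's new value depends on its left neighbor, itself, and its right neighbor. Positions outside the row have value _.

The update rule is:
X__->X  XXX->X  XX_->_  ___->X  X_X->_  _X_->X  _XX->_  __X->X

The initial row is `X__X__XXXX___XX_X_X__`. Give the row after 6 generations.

_XXXX___X_XXXX_XX_XXX

generation 1: XXXXXX_XX_XXX___X_XXX
generation 2: _XXXX______X_XXXX__X_
generation 3: X_XX_XXXXXXX__XX_XXXX
generation 4: X_____XXXXX_XX____XX_
generation 5: XXXXXX_XXX____XXXX__X
generation 6: _XXXX___X_XXXX_XX_XXX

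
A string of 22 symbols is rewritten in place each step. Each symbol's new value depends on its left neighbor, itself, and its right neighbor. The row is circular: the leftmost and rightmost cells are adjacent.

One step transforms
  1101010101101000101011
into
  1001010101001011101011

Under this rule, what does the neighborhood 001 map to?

At position 15 the neighborhood is 001; the next row has 1 there.

1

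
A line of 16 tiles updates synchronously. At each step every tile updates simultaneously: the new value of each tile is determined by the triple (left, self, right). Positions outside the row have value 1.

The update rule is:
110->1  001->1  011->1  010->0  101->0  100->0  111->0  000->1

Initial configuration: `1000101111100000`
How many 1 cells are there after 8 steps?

1011001000101111
1011010011001000
1011000111010011
1011011101000110
1011010100011110
1011000001110010
1011011111010100
1011010001000001
count of 1: 6

6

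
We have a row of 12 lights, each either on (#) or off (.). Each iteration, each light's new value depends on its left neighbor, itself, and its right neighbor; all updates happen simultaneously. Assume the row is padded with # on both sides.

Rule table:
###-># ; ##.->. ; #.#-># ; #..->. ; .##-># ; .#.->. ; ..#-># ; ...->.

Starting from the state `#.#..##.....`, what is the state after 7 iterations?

iteration 1: .#..##.....#
iteration 2: #..##.....##
iteration 3: ..##.....###
iteration 4: .##.....####
iteration 5: ##.....#####
iteration 6: #.....######
iteration 7: .....#######

.....#######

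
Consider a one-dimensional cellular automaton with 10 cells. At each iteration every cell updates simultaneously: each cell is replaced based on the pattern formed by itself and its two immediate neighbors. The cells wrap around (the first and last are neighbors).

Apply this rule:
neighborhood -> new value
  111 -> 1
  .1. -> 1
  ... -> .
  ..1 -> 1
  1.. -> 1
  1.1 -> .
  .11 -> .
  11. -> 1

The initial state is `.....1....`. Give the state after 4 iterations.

....111...
...1.111..
..11..111.
.1.111.111

.1.111.111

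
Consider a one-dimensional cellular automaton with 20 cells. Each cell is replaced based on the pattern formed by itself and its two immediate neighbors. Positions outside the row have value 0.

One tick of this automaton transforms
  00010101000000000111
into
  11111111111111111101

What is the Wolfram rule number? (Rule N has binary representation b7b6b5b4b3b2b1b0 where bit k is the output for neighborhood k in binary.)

127

position 18: 111 → 0  (bit 7 = 0)
position 19: 110 → 1  (bit 6 = 1)
position 4: 101 → 1  (bit 5 = 1)
position 8: 100 → 1  (bit 4 = 1)
position 17: 011 → 1  (bit 3 = 1)
position 3: 010 → 1  (bit 2 = 1)
position 2: 001 → 1  (bit 1 = 1)
position 0: 000 → 1  (bit 0 = 1)
bits b7..b0 = 01111111 = 127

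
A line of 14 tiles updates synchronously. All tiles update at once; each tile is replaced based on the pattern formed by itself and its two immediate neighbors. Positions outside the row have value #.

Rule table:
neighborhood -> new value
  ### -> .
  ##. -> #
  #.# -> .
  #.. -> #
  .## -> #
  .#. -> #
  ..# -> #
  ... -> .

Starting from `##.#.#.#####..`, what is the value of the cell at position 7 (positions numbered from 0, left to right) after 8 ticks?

.#.#.#.#...###
.#.#.#.##.##..
.#.#.#.##.####
.#.#.#.##.#...
.#.#.#.##.##.#
.#.#.#.##.##.#  (fixed point — unchanged through tick 8)
position 7 holds #

#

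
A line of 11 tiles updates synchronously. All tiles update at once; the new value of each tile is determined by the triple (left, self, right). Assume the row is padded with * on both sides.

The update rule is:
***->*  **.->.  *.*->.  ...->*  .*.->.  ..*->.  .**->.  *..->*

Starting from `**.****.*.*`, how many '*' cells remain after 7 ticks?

5

*...**.....
.**...****.
...**..**..
**...*...*.
*.**..**...
....*...**.
***..**....
count of *: 5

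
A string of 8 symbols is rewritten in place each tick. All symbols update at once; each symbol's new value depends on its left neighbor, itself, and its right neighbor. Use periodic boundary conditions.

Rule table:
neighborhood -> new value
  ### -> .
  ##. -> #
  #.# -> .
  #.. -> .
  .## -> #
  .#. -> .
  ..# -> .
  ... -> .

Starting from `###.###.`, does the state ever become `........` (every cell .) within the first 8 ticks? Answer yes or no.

yes

#.#.#.#.
........
all cells are . at tick 2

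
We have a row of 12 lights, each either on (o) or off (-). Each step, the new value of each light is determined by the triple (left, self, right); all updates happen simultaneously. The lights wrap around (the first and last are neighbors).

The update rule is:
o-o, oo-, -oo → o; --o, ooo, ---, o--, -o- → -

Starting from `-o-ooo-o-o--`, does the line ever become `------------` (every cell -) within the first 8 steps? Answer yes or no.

step 1: --oo-oo-o---
step 2: --oooooo----
step 3: --o----o----
step 4: ------------
all cells are - at step 4

yes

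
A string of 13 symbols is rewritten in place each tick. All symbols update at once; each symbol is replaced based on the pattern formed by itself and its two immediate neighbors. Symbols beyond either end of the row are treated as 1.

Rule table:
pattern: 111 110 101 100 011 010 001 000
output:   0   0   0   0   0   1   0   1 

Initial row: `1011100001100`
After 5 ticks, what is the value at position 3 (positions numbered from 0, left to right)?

0

0000001100000
0111100001110
0000001100000  (repeats tick 1; period 2)
tick 5: 0000001100000
position 3 holds 0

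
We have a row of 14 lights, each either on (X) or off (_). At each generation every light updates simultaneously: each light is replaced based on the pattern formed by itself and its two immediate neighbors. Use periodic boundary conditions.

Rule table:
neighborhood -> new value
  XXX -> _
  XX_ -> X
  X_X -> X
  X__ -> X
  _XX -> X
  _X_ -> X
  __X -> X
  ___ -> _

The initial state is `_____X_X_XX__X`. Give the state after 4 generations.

_____XX_____XX

X___XXXXXXXXXX
XX_XX_________
XXXXXX_______X
_____XX_____XX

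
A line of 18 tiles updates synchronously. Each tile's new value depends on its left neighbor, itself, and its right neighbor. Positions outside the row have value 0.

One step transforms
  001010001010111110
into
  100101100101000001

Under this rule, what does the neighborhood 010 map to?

0

At position 2 the neighborhood is 010; the next row has 0 there.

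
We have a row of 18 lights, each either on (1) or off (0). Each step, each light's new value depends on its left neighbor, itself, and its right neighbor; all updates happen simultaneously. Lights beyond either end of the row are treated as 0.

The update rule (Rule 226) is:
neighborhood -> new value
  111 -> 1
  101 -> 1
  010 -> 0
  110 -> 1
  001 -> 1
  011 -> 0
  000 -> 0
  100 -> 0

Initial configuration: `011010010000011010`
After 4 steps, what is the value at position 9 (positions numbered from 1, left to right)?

0

101100100000101100
010101000001010100
101010000010101000
010100000101010000
position 9 holds 0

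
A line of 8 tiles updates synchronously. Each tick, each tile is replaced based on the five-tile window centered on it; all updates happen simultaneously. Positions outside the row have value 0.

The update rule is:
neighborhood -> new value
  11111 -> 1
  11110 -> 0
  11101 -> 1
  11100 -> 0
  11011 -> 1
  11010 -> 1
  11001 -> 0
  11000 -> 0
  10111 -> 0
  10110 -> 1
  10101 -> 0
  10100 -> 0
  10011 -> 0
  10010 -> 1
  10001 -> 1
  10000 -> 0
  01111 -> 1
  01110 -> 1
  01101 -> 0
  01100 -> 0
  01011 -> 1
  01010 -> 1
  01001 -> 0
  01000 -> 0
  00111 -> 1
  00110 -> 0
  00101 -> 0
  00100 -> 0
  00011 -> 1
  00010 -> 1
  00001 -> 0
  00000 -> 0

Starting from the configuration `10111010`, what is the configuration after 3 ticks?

01011100
10101000
01010000

01010000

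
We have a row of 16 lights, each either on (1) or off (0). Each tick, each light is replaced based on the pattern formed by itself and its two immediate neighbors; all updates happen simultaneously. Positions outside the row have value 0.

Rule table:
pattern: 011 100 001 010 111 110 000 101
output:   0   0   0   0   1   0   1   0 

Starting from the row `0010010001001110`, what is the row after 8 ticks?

1000000100000100
0011110001110001
1001100100100100
0000000000000001
1111111111111100
0111111111111001
0011111111110000
1001111111100111

1001111111100111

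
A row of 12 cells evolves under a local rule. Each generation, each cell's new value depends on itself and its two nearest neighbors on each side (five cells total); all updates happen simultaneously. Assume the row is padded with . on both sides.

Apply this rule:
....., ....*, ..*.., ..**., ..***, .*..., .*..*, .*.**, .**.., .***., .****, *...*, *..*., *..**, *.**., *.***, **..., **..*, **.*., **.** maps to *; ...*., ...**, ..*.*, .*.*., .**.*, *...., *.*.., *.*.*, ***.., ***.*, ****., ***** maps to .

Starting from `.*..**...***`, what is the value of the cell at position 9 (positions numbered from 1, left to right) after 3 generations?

*

.*******.**.
.**.....****
.***.**.**..
position 9 holds *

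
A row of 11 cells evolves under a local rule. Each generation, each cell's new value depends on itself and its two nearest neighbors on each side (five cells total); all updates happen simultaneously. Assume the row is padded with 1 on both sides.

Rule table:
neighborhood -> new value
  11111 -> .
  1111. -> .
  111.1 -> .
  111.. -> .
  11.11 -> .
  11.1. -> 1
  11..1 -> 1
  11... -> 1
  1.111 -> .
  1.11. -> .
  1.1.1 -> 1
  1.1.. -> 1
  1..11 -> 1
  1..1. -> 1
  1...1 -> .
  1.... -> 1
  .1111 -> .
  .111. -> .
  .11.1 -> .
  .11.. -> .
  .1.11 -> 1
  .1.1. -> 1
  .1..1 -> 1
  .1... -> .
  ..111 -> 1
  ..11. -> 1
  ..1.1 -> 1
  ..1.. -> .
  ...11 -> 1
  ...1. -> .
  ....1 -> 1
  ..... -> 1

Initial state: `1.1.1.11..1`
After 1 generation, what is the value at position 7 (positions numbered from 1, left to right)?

.

generation 1: .11111..111
position 7 holds .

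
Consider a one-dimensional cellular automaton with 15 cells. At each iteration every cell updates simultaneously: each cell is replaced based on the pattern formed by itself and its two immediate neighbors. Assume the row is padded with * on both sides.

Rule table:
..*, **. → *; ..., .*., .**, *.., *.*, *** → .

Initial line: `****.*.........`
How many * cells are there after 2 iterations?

2

...*..........*
..*..........*.
count of *: 2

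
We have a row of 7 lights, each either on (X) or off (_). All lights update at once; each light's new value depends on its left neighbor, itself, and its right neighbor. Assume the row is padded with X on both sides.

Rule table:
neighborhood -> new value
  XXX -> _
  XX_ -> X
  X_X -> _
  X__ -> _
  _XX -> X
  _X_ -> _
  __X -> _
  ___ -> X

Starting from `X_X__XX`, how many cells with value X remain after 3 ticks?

4

tick 1: X____X_
tick 2: X_XX___
tick 3: X_XX_X_
count of X: 4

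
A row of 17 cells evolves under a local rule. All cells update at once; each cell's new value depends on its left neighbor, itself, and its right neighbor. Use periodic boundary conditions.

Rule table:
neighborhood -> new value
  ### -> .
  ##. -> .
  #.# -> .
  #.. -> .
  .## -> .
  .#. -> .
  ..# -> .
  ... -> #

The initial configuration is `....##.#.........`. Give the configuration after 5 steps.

###......########
....####.........
###......########  (repeats step 1; period 2)
step 5: ###......########

###......########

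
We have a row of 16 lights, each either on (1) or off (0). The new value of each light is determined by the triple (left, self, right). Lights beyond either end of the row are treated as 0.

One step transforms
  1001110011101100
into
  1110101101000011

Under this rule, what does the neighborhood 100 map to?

1

At position 1 the neighborhood is 100; the next row has 1 there.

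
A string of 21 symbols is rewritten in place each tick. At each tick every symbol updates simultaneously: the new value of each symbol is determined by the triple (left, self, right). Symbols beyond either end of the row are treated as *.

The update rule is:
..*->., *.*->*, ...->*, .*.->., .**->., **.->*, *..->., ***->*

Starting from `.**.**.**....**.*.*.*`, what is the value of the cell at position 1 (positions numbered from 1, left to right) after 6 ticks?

*.**.**.*.**..**.*.*.
**.**.**.*.*...**.*.*
***.**.**.*..*..**.*.
****.**.**.......**.*
*****.**.*.*****..**.
******.**.*.****...**
position 1 holds *

*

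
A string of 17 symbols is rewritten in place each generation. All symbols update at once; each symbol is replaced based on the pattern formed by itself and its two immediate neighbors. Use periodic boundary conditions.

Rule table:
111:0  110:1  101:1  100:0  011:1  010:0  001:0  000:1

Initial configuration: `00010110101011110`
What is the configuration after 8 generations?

11001111010110010
11001001101110001
01000001111010101
10011101001101010
00010110001110101
01001110101011010
00001011010111100
11100111101100101

11100111101100101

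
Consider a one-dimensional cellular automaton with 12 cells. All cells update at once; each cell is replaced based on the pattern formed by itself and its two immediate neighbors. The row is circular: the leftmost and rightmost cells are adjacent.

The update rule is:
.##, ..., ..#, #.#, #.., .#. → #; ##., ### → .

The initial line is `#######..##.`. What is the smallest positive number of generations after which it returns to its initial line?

24

#......###.#
.#######..##
##......###.
#.#######..#
.##......###
##.#######..
#.##......##
.##.#######.
##.##......#
..##.#######
###.##......
#..##.######
.###.##.....
##..##.#####
..###.##....
###..##.####
...###.##...
####..##.###
....###.##..
#####..##.##
.....###.##.
######..##.#
......###.##
#######..##.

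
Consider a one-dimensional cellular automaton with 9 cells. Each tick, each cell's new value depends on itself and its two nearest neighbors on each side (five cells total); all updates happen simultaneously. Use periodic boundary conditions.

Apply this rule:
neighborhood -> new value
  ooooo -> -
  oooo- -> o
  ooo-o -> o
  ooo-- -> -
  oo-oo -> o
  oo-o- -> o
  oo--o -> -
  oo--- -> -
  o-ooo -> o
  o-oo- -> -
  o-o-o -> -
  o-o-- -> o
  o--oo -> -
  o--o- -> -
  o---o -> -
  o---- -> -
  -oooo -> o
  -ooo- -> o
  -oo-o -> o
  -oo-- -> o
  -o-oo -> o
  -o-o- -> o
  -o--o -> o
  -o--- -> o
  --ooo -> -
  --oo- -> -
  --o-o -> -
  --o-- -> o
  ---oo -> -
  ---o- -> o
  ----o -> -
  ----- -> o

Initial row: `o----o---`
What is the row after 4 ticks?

tick 1: oo--ooo-o
tick 2: o----oooo
tick 3: ------o-o
tick 4: o-oo-o-oo

o-oo-o-oo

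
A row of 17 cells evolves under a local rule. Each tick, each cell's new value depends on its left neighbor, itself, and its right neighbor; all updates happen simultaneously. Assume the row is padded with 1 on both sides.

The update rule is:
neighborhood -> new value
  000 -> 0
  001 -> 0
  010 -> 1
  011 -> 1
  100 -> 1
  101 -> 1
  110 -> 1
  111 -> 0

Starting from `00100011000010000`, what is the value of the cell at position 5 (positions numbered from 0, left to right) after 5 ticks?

10110011100011000
11111010110011100
00001111111010110
10001000001111111
11001100001000000
position 5 holds 1

1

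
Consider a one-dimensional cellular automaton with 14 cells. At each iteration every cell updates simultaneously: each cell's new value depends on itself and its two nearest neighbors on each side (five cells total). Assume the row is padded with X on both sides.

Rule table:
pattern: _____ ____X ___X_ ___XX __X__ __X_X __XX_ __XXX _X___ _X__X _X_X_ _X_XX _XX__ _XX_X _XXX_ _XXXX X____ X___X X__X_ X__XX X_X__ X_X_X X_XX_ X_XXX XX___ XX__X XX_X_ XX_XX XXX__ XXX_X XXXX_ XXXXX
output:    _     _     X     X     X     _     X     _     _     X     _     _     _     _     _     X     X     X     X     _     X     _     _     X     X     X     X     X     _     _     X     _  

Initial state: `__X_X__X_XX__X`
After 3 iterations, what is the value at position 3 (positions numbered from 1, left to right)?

X

iteration 1: XX__XXX____X__
iteration 2: X_X____XX_XXX_
iteration 3: _XX_X_XX_XX__X
position 3 holds X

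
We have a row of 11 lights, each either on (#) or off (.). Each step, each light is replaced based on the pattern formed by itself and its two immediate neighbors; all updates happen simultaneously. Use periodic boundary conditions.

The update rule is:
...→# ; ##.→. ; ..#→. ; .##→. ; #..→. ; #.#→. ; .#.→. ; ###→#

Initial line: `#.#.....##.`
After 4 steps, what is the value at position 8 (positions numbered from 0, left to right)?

....###....
###..#..###
##.......##
#..#####..#
position 8 holds .

.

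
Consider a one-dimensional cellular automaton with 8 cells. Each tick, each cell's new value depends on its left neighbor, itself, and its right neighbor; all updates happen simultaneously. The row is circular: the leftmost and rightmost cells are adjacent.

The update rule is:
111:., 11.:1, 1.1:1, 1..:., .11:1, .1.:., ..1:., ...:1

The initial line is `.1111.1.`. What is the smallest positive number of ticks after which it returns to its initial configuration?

.1..11..
....11.1
.11.111.
.1111.1.

4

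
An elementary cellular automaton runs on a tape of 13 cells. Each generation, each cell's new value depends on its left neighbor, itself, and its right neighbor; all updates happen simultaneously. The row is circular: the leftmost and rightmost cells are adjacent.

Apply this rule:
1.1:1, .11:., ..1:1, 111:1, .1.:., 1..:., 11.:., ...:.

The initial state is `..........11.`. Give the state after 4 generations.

......1......

generation 1: .........1...
generation 2: ........1....
generation 3: .......1.....
generation 4: ......1......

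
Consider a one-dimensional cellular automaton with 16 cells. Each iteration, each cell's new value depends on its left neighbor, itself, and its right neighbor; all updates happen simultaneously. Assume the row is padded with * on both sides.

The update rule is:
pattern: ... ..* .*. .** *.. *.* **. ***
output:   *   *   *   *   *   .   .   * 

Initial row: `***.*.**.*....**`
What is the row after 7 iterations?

..**************

**..*.*..*******
*.***.**********
..**..**********
***.************
**..************
*.**************
..**************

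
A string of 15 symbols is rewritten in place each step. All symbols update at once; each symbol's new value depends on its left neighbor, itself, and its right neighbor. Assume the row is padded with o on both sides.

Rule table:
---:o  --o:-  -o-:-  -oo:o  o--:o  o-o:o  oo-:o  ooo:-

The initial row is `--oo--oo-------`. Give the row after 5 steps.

oo-oo-oooo-oooo

o-ooo-oooooooo-
ooo-ooo------oo
--ooo-oooooo-o-
o-o-ooo----oo-o
oo-oo-oooo-oooo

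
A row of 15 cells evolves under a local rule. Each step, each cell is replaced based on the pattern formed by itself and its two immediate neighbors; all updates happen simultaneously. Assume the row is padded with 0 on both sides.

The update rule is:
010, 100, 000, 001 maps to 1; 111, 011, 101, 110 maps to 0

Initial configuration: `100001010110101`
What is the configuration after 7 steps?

111111100000000

111111010000101
000000011111101
111111100000001
000000011111111
111111100000000
000000011111111  (repeats step 4; period 2)
step 7: 111111100000000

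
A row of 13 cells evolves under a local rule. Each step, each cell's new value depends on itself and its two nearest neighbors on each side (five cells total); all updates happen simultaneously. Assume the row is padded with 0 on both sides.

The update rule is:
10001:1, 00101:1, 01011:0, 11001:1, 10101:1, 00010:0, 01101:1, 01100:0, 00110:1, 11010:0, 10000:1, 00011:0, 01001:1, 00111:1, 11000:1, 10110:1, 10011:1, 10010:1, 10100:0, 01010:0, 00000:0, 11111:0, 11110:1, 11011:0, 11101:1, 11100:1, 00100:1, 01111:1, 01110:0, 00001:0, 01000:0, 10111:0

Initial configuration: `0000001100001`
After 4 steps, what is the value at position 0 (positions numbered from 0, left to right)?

0000001011001
0000001010111
0000001010001
0000001000101
position 0 holds 0

0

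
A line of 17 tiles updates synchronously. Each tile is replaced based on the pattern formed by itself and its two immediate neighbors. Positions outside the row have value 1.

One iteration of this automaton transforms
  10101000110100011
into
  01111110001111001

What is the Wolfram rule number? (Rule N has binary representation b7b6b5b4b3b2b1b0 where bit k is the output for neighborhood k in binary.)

181

position 16: 111 → 1  (bit 7 = 1)
position 0: 110 → 0  (bit 6 = 0)
position 1: 101 → 1  (bit 5 = 1)
position 5: 100 → 1  (bit 4 = 1)
position 8: 011 → 0  (bit 3 = 0)
position 2: 010 → 1  (bit 2 = 1)
position 7: 001 → 0  (bit 1 = 0)
position 6: 000 → 1  (bit 0 = 1)
bits b7..b0 = 10110101 = 181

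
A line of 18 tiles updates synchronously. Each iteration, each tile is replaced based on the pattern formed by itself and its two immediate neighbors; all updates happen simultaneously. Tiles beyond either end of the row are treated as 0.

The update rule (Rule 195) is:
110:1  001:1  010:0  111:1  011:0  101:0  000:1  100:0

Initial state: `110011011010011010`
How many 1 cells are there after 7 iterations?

8

010101001000101000
100000010011000011
001111100101011101
110111101000001100
010011100011110101
100101101101110000
001000100100110111
count of 1: 8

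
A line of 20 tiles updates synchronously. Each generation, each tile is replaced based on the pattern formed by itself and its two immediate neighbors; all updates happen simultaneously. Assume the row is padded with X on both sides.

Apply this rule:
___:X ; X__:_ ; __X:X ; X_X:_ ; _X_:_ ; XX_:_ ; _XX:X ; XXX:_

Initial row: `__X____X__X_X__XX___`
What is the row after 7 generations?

_X__XXX__X____XX__XX
___XX___X__XXXX__XX_
_XXX__XX__XX____XX__
_X___XX__XX__XXXX__X
___XXX__XX__XX____XX
_XXX___XX__XX__XXXX_
_X___XXX__XX__XX____

_X___XXX__XX__XX____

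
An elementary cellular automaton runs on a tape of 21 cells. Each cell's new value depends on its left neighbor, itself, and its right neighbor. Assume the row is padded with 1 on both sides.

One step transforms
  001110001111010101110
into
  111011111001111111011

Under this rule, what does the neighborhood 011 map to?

1

At position 2 the neighborhood is 011; the next row has 1 there.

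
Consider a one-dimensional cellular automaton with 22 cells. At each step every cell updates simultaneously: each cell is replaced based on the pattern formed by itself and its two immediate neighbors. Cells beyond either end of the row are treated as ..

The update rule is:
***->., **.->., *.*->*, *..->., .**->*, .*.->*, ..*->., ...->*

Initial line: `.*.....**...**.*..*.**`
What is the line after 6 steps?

.*.***.*..*.*.**..***.
.***..**..*****...*...
.*....*...*.....*.*.**
.*.**.*.*.*.***.*****.
.***.********..**.....
.*..**.........*..****

.*..**.........*..****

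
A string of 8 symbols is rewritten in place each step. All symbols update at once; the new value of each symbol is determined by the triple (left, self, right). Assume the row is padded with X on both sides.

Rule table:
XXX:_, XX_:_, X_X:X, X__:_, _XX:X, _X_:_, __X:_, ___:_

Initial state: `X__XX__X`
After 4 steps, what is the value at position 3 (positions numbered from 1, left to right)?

_

step 1: ___X___X
step 2: _______X
step 3: _______X  (fixed point — unchanged through step 4)
position 3 holds _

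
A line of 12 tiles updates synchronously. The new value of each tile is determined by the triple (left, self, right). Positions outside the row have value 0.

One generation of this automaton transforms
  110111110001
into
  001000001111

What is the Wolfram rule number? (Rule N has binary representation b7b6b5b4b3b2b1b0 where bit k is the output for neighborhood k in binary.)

position 4: 111 → 0  (bit 7 = 0)
position 1: 110 → 0  (bit 6 = 0)
position 2: 101 → 1  (bit 5 = 1)
position 8: 100 → 1  (bit 4 = 1)
position 0: 011 → 0  (bit 3 = 0)
position 11: 010 → 1  (bit 2 = 1)
position 10: 001 → 1  (bit 1 = 1)
position 9: 000 → 1  (bit 0 = 1)
bits b7..b0 = 00110111 = 55

55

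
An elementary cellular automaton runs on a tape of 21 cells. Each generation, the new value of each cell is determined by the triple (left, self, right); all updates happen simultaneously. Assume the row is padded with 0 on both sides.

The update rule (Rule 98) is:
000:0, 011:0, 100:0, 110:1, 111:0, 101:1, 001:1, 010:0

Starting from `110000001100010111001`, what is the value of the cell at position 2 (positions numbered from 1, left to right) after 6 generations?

0

generation 1: 010000010100101001010
generation 2: 100000101001010010100
generation 3: 000001010010100101000
generation 4: 000010100101001010000
generation 5: 000101001010010100000
generation 6: 001010010100101000000
position 2 holds 0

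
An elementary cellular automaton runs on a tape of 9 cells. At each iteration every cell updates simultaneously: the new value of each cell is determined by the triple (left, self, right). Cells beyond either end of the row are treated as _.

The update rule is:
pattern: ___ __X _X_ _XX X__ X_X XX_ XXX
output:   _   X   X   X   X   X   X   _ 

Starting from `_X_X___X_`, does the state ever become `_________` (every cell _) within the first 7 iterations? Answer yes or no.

XXXXX_XXX
X___XXX_X
XX_XX_XXX
XXXXXXX_X
X_____XXX
XX___XX_X
XXX_XXXXX
iteration 7 is XXX_XXXXX, still not uniform _

no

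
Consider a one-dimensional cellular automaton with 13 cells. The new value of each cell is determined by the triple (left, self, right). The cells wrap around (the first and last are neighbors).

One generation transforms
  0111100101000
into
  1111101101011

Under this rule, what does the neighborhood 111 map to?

At position 2 the neighborhood is 111; the next row has 1 there.

1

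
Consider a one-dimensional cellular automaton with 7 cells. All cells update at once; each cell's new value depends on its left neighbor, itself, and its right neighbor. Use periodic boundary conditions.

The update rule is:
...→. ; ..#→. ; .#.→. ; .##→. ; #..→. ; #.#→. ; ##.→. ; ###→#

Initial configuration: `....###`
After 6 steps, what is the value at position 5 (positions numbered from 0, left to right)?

.....#.
.......
.......  (fixed point — unchanged through step 6)
position 5 holds .

.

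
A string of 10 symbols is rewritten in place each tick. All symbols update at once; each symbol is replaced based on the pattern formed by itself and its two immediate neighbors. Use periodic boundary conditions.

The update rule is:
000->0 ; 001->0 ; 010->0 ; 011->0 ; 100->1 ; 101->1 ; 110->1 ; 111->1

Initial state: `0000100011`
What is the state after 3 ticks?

1000010001
1100001000
0110000100

0110000100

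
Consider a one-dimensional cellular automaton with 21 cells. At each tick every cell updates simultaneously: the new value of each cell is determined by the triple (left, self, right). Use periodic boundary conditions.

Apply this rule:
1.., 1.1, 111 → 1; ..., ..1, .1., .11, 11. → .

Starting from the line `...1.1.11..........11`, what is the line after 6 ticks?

1...1.1..1...........
.1...1.1..1..........
..1...1.1..1.........
...1...1.1..1........
....1...1.1..1.......
.....1...1.1..1......

.....1...1.1..1......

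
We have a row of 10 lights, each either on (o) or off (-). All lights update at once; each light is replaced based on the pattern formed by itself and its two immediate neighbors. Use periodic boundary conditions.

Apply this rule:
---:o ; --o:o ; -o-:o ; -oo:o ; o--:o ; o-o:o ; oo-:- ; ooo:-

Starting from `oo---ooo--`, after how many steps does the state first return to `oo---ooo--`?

20

o-oooo--oo
-oo---ooo-
oo-oooo--o
--oo---ooo
ooo-oooo--
o--oo---oo
-ooo-oooo-
oo--oo---o
--ooo-oooo
ooo--oo---
o--ooo-ooo
-ooo--oo--
oo--ooo-oo
--ooo--oo-
ooo--ooo-o
---ooo--oo
oooo--ooo-
o---ooo--o
-oooo--ooo
oo---ooo--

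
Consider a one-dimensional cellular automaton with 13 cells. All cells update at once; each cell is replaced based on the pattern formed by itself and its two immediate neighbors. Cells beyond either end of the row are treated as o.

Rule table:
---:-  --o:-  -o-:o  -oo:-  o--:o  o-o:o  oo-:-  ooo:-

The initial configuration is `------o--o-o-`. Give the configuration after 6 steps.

-o---o------o

o-----oo-oooo
-o------o----
ooo-----oo---
---o------o--
o--oo-----oo-
-o---o------o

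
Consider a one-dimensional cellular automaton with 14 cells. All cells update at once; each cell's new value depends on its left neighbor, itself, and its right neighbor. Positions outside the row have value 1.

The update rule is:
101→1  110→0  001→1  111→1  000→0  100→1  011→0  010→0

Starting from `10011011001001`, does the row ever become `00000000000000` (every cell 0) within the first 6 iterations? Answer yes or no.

01100100110110
10011011001001  (repeats iteration 0; period 2)
iteration 6: 10011011001001
iteration 6 is 10011011001001, still not uniform 0

no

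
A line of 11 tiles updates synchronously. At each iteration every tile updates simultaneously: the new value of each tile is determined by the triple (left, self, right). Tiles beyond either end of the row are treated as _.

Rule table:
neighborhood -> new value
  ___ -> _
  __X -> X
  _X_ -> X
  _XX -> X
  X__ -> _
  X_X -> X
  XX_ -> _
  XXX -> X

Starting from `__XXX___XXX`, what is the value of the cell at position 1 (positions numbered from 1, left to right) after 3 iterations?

iteration 1: _XXX___XXX_
iteration 2: XXX___XXX__
iteration 3: XX___XXX___
position 1 holds X

X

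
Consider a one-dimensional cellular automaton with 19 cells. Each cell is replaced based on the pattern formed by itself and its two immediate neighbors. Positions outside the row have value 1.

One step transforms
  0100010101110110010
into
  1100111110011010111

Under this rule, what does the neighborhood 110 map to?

At position 11 the neighborhood is 110; the next row has 1 there.

1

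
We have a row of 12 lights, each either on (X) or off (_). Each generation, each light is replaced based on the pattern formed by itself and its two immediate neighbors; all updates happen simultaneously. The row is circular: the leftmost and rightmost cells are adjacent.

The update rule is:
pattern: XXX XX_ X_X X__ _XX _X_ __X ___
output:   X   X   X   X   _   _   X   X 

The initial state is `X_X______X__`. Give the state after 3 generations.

_X_XXXXXX_XX
X_X_XXXXXX_X
XX_X_XXXXXX_

XX_X_XXXXXX_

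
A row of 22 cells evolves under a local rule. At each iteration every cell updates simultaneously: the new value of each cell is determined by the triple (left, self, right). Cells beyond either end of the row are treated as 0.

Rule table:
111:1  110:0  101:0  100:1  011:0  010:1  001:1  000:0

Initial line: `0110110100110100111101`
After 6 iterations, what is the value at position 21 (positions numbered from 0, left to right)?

iteration 1: 1000000111000111011001
iteration 2: 1100001010101010000111
iteration 3: 0010011010101011001010
iteration 4: 0111100010101000111011
iteration 5: 1011010110101101010000
iteration 6: 1000010000100001011000
position 21 holds 0

0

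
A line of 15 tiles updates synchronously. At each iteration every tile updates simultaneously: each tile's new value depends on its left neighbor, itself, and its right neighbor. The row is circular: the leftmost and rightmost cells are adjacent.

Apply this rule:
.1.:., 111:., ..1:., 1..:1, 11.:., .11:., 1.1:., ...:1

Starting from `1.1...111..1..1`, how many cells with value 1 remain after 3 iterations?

iteration 1: ...11....1..1..
iteration 2: 11...111..1..11
iteration 3: ..11....1..1...
count of 1: 4

4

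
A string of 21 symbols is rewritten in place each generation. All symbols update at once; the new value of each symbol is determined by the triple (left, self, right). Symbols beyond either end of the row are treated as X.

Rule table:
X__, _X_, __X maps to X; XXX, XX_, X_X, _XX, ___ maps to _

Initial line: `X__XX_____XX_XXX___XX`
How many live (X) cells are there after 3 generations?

_XX__X___X______X_X__
___XXXX_XXX____XX_XXX
X_X________X__X______
count of X: 4

4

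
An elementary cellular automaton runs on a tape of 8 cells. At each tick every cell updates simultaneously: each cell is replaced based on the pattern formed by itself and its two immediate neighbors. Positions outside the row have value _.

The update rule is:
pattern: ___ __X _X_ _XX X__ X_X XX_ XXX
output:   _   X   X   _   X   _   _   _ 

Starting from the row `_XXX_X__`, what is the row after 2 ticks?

XX__X__X

X____XX_
XX__X__X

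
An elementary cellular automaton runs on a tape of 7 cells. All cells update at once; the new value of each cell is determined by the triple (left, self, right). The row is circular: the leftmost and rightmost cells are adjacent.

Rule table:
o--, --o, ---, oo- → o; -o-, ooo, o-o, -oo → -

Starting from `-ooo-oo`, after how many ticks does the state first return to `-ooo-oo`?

---o--o
ooo-oo-
--o--o-
oo-oo-o
-o--o--
o-oo-oo
o--o---
-oo-ooo
--o---o
oo-ooo-
-o---o-
o-ooo-o
o---o--
-ooo-oo

14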